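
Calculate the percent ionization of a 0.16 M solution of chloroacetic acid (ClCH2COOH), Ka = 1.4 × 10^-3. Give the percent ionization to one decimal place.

8.9%

ClCH2COOH ⇌ ClCH2COO- + H+; let x = [H+] at equilibrium.
Solve x² + 0.0014x − 0.000224 = 0 → x = 1.43 × 10^-2 M
Fraction ionized = 1.43 × 10^-2 / 0.16 = 0.0894 → 8.9%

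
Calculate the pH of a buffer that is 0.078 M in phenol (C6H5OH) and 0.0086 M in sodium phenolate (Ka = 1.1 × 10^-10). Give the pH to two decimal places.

pKa = −log(1.1 × 10^-10) = 9.959
Henderson–Hasselbalch: pH = pKa + log([C6H5O-]/[C6H5OH]) = 9.959 + log(0.0086/0.078)
pH = 9.959 + (-0.958) = 9.00

pH = 9.00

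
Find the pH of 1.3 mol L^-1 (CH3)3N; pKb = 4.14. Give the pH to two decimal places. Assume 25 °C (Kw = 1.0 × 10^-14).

pH = 11.99

(CH3)3N + H2O ⇌ (CH3)3NH+ + OH-
Kb = 10^(−4.14) = 7.24 × 10^-5
Let x = [OH-] at equilibrium. Kb = x²/(1.3 − x).
Assume x ≪ 1.3: x ≈ √(7.24 × 10^-5 × 1.3) = 9.70 × 10^-3 M
(x/C₀ = 0.75% < 5%, so the approximation holds.)
pOH = −log(9.70 × 10^-3) = 2.01; pH = 14.00 − 2.01 = 11.99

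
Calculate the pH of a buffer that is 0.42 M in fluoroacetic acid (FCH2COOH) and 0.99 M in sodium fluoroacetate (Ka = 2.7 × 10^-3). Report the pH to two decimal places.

pKa = −log(2.7 × 10^-3) = 2.569
pH = pKa + log([A⁻]/[HA]) = 2.569 + log(0.99/0.42)
pH = 2.569 + (+0.372) = 2.94

pH = 2.94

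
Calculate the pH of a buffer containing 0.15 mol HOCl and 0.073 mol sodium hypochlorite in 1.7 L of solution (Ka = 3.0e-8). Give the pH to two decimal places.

pKa = −log(3.0 × 10^-8) = 7.523
Henderson–Hasselbalch: pH = pKa + log([OCl-]/[HOCl]) = 7.523 + log(0.073/0.15)
pH = 7.523 + (-0.313) = 7.21

pH = 7.21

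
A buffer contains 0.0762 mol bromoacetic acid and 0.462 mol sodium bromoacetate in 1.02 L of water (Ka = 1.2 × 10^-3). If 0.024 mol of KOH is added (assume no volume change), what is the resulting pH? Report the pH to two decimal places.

OH- converts BrCH2COOH to BrCH2COO-: BrCH2COOH → 0.0522 mol, BrCH2COO- → 0.486 mol.
pKa = −log(1.2 × 10^-3) = 2.921
pH = pKa + log([A⁻]/[HA]) = 2.921 + log(0.486/0.0522) = 2.921 +0.969

pH = 3.89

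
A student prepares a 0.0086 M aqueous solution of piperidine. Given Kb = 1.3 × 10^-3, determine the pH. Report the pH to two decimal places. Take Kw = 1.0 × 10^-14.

C5H10NH + H2O ⇌ C5H10NH2+ + OH-
Kb = [OH-]²/(0.0086 − [OH-]) = 1.3 × 10^-3
The 5% rule fails; solving [OH-]² + Kb·[OH-] − Kb·C₀ = 0 exactly:
[OH-] = (−Kb + √(Kb² + 4·Kb·C₀))/2 = 2.76 × 10^-3 M
pOH = −log(2.76 × 10^-3) = 2.56; pH = 14.00 − 2.56 = 11.44

pH = 11.44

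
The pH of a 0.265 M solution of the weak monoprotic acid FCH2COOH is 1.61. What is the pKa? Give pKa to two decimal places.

pKa = 2.60

[H+] = 10^(-1.61) = 2.45 × 10^-2 M
At equilibrium [HA] = 0.265 − 2.45 × 10^-2 = 2.41 × 10^-1 M
Ka = [H+][A-]/[HA] = (2.45 × 10^-2)² / 2.41 × 10^-1 = 2.49 × 10^-3
pKa = -log(2.49 × 10^-3) = 2.60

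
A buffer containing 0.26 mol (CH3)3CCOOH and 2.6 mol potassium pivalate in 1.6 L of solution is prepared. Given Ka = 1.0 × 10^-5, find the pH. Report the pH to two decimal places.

pH = 6.00

pKa = −log(1.0 × 10^-5) = 5.000
Henderson–Hasselbalch: pH = pKa + log([(CH3)3CCOO-]/[(CH3)3CCOOH]) = 5.000 + log(2.6/0.26)
pH = 5.000 + (+1.000) = 6.00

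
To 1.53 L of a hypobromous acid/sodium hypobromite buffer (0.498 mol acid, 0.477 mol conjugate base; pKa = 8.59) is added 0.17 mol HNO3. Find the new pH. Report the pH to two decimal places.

pH = 8.25

After neutralization: n(HOBr) = 0.668 mol, n(OBr-) = 0.307 mol.
pH = pKa + log([A⁻]/[HA]) = 8.59 + log(0.307/0.668) = 8.59 -0.338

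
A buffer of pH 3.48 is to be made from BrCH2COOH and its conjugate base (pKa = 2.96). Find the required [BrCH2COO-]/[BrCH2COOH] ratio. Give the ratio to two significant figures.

ratio = 3.3

pH = pKa + log(r) ⇒ log(r) = 3.48 − 2.96 = +0.52
r = [BrCH2COO-]/[BrCH2COOH] = 10^(+0.52) = 3.31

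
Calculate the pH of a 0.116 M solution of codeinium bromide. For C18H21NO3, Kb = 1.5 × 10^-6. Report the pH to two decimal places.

pH = 4.56

C18H22NO3+ is the conjugate acid of the weak base C18H21NO3.
Ka = Kw/Kb = 1.0×10^-14 / 1.5 × 10^-6 = 6.67 × 10^-9
From the ICE table, Ka = [H+]²/(0.116 − [H+]) = 6.67 × 10^-9.
Since Ka ≪ C₀, [H+] ≈ √(Ka·C₀) = 2.78 × 10^-5 M.
Check: 0.024% ionized — well under 5%, approximation valid.
pH = −log(2.78 × 10^-5) = 4.56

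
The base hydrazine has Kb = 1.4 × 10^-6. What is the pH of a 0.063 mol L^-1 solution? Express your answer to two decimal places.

N2H4 + H2O ⇌ N2H5+ + OH-
From the ICE table, Kb = x²/(0.063 − x) = 1.4 × 10^-6.
Assume x ≪ 0.063: x ≈ √(1.4 × 10^-6 × 0.063) = 2.97 × 10^-4 M
Check: 0.47% ionized — well under 5%, approximation valid.
pOH = −log(2.97 × 10^-4) = 3.53; pH = 14.00 − 3.53 = 10.47

pH = 10.47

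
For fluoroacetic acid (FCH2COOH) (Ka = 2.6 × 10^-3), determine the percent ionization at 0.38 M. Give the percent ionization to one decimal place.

FCH2COOH ⇌ FCH2COO- + H+; let x = [H+] at equilibrium.
Ka = x²/(C₀ − x); solving the quadratic gives x = 3.02 × 10^-2 M.
% ionization = x/C₀ × 100% = 3.02 × 10^-2/0.38 × 100% = 7.9%

7.9%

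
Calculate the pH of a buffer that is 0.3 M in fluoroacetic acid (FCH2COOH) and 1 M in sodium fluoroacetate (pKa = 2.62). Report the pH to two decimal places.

pH = 3.14

pH = pKa + log([A⁻]/[HA]) = 2.62 + log(1/0.3)
pH = 2.62 + (+0.523) = 3.14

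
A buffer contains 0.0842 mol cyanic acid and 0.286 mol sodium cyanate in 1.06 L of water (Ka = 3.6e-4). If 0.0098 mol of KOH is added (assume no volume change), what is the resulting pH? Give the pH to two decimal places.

After neutralization: n(HOCN) = 0.0744 mol, n(OCN-) = 0.296 mol.
pKa = −log(3.6 × 10^-4) = 3.444
pH = pKa + log(n_OCN-/n_HOCN) = 3.444 + log(0.296/0.0744) = 3.444 + (+0.600)

pH = 4.04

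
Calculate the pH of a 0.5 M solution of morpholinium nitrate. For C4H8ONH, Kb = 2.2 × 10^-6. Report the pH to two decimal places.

pH = 4.32

C4H8ONH2+ is the conjugate acid of the weak base C4H8ONH.
Ka = Kw/Kb = 1.0×10^-14 / 2.2 × 10^-6 = 4.55 × 10^-9
Let x = [H+] at equilibrium. Ka = x²/(0.5 − x).
Neglecting x in the denominator: x = √(4.55 × 10^-9 × 0.5) = 4.77 × 10^-5 M
pH = −log(4.77 × 10^-5) = 4.32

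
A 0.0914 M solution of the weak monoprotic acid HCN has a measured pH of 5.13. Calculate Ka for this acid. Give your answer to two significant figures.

Ka = 6.0 × 10^-10

[H+] = 10^(-5.13) = 7.41 × 10^-6 M
At equilibrium [HA] = 0.0914 − 7.41 × 10^-6 = 9.14 × 10^-2 M
Ka = [H+][A-]/[HA] = (7.41 × 10^-6)² / 9.14 × 10^-2 = 6.0 × 10^-10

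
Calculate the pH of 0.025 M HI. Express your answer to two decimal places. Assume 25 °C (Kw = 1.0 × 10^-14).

HI is a strong acid and dissociates completely, so [H+] = 0.025 M.
pH = -log(0.025) = 1.60

pH = 1.60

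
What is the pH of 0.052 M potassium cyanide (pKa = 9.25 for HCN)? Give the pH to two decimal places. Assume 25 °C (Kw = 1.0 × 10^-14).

pH = 10.98

CN- is the conjugate base of the weak acid HCN.
Ka = 10^(−9.25) = 5.62 × 10^-10
Kb = Kw/Ka = 1.0×10^-14 / 5.62 × 10^-10 = 1.78 × 10^-5
Kb = x²/(0.052 − x) = 1.78 × 10^-5
Since Kb ≪ C₀, x ≈ √(Kb·C₀) = 9.62 × 10^-4 M.
pOH = −log(9.62 × 10^-4) = 3.02; pH = 14.00 − 3.02 = 10.98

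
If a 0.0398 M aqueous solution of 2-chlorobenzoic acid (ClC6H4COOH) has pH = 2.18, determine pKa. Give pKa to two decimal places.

pKa = 2.88

[H+] = 10^(-2.18) = 6.61 × 10^-3 M
At equilibrium [HA] = 0.0398 − 6.61 × 10^-3 = 3.32 × 10^-2 M
Ka = [H+][A-]/[HA] = (6.61 × 10^-3)² / 3.32 × 10^-2 = 1.32 × 10^-3
pKa = -log(1.32 × 10^-3) = 2.88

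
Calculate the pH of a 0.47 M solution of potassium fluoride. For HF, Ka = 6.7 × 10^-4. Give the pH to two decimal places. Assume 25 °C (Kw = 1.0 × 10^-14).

pH = 8.42

F- is the conjugate base of the weak acid HF.
Kb = Kw/Ka = 1.0×10^-14 / 6.7 × 10^-4 = 1.49 × 10^-11
From the ICE table, Kb = [OH-]²/(0.47 − [OH-]) = 1.49 × 10^-11.
Assume [OH-] ≪ 0.47: [OH-] ≈ √(1.49 × 10^-11 × 0.47) = 2.65 × 10^-6 M
pOH = −log(2.65 × 10^-6) = 5.58; pH = 14.00 − 5.58 = 8.42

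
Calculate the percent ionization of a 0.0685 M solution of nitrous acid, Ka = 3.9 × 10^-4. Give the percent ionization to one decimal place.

7.3%

HNO2 ⇌ NO2- + H+; let x = [H+] at equilibrium.
Ka = x²/(C₀ − x); solving the quadratic gives x = 4.98 × 10^-3 M.
% ionization = x/C₀ × 100% = 4.98 × 10^-3/0.0685 × 100% = 7.3%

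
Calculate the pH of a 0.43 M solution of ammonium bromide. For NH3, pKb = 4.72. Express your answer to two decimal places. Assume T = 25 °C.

NH4+ is the conjugate acid of the weak base NH3.
Kb = 10^(−4.72) = 1.91 × 10^-5
Ka = Kw/Kb = 1.0×10^-14 / 1.91 × 10^-5 = 5.24 × 10^-10
Ka = [H+]²/(0.43 − [H+]) = 5.24 × 10^-10
Since Ka ≪ C₀, [H+] ≈ √(Ka·C₀) = 1.50 × 10^-5 M.
Check: 0.0035% ionized — well under 5%, approximation valid.
pH = −log[H+] = −log(1.50 × 10^-5) = 4.82

pH = 4.82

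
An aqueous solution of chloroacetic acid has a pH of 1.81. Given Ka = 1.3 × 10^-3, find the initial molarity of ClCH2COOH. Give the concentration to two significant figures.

C₀ = 2.0 × 10^-1 M

[H+] = 10^(-1.81) = 1.55 × 10^-2 M = x
Ka = x²/(C₀ − x) ⇒ C₀ = x + x²/Ka
C₀ = 1.55 × 10^-2 + (1.55 × 10^-2)²/(1.3 × 10^-3) = 2.00 × 10^-1 M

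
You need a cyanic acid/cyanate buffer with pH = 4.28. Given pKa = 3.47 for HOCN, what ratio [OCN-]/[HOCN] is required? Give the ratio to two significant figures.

ratio = 6.5

pH = pKa + log(r) ⇒ log(r) = 4.28 − 3.47 = +0.81
r = [OCN-]/[HOCN] = 10^(+0.81) = 6.46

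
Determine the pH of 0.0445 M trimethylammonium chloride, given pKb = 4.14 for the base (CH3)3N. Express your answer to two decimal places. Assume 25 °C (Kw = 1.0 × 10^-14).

(CH3)3NH+ is the conjugate acid of the weak base (CH3)3N.
Kb = 10^(−4.14) = 7.24 × 10^-5
Ka = Kw/Kb = 1.0×10^-14 / 7.24 × 10^-5 = 1.38 × 10^-10
From the ICE table, Ka = x²/(0.0445 − x) = 1.38 × 10^-10.
Assume x ≪ 0.0445: x ≈ √(1.38 × 10^-10 × 0.0445) = 2.48 × 10^-6 M
pH = −log[H+] = −log(2.48 × 10^-6) = 5.61

pH = 5.61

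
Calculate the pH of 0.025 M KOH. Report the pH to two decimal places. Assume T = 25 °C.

pH = 12.40

KOH is a strong base; [OH-] = 0.025 M.
pOH = -log(0.025) = 1.60
pH = 14.00 - 1.60 = 12.40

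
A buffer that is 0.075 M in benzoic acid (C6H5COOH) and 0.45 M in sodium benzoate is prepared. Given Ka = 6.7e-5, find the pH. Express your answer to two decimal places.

pKa = −log(6.7 × 10^-5) = 4.174
Using pH = pKa + log([base]/[acid]) with [base]/[acid] = 0.45/0.075:
pH = 4.174 + (+0.778) = 4.95

pH = 4.95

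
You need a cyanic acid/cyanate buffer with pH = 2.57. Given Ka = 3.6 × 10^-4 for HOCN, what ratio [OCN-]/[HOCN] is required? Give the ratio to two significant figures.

pKa = -log(3.6 × 10^-4) = 3.444
pH = pKa + log(r) ⇒ log(r) = 2.57 − 3.444 = -0.874
r = [OCN-]/[HOCN] = 10^(-0.874) = 0.134

ratio = 0.13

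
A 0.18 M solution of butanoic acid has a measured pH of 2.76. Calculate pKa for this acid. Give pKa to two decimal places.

pKa = 4.77

[H+] = 10^(-2.76) = 1.74 × 10^-3 M
At equilibrium [HA] = 0.18 − 1.74 × 10^-3 = 1.78 × 10^-1 M
Ka = [H+][A-]/[HA] = (1.74 × 10^-3)² / 1.78 × 10^-1 = 1.70 × 10^-5
pKa = -log(1.70 × 10^-5) = 4.77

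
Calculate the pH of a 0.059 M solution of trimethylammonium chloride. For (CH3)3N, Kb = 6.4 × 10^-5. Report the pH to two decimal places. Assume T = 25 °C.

pH = 5.52

(CH3)3NH+ is the conjugate acid of the weak base (CH3)3N.
Ka = Kw/Kb = 1.0×10^-14 / 6.4 × 10^-5 = 1.56 × 10^-10
Ka = x²/(0.059 − x) = 1.56 × 10^-10
Neglecting x in the denominator: x = √(1.56 × 10^-10 × 0.059) = 3.03 × 10^-6 M
(x/C₀ = 0.0051% < 5%, so the approximation holds.)
pH = −log[H+] = −log(3.03 × 10^-6) = 5.52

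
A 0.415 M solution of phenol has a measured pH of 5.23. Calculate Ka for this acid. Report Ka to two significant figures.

[H+] = 10^(-5.23) = 5.89 × 10^-6 M
At equilibrium [HA] = 0.415 − 5.89 × 10^-6 = 4.15 × 10^-1 M
Ka = [H+][A-]/[HA] = (5.89 × 10^-6)² / 4.15 × 10^-1 = 8.4 × 10^-11

Ka = 8.4 × 10^-11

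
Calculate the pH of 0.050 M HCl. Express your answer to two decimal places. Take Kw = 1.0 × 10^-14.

pH = 1.30

HCl is a strong acid and dissociates completely, so [H+] = 0.050 M.
pH = -log(0.05) = 1.30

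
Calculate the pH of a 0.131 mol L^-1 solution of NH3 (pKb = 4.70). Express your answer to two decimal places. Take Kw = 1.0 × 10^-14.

pH = 11.21

NH3 + H2O ⇌ NH4+ + OH-
Kb = 10^(−4.70) = 2.00 × 10^-5
Let x = [OH-] at equilibrium. Kb = x²/(0.131 − x).
Assume x ≪ 0.131: x ≈ √(2.00 × 10^-5 × 0.131) = 1.62 × 10^-3 M
(x/C₀ = 1.2% < 5%, so the approximation holds.)
pOH = 2.79, so pH = 14.00 − pOH = 11.21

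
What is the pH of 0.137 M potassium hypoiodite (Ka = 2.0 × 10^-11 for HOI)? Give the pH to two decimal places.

pH = 11.90

OI- is the conjugate base of the weak acid HOI.
Kb = Kw/Ka = 1.0×10^-14 / 2.0 × 10^-11 = 5.00 × 10^-4
Kb = x²/(0.137 − x) = 5.00 × 10^-4
x is not negligible relative to C₀; solve x² + 0.0005·x − 6.85e-05 = 0.
x = [−0.0005 + √(0.0005² + 0.000274)]/2 = 8.03 × 10^-3 M
pOH = −log(8.03 × 10^-3) = 2.10; pH = 14.00 − 2.10 = 11.90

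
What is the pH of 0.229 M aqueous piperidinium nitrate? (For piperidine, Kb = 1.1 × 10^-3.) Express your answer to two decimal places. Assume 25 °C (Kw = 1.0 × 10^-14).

pH = 5.84

C5H10NH2+ is the conjugate acid of the weak base C5H10NH.
Ka = Kw/Kb = 1.0×10^-14 / 1.1 × 10^-3 = 9.09 × 10^-12
Ka = [H+]²/(0.229 − [H+]) = 9.09 × 10^-12
Since Ka ≪ C₀, [H+] ≈ √(Ka·C₀) = 1.44 × 10^-6 M.
pH = −log(1.44 × 10^-6) = 5.84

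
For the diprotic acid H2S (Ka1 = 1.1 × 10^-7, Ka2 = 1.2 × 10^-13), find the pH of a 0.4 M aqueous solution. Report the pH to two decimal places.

pH = 3.68

Ka1 ≫ Ka2, so treat the first dissociation as the only significant source of H+.
Ka1 = x²/(0.4 − x) = 1.1 × 10^-7
x ≈ √(1.1 × 10^-7 × 0.4) = 2.10 × 10^-4 M
pH = −log(2.10 × 10^-4) = 3.68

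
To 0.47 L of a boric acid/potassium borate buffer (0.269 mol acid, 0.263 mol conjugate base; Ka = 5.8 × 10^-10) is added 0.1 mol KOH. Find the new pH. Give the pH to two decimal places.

pH = 9.57

After neutralization: n(B(OH)3) = 0.169 mol, n(B(OH)4-) = 0.363 mol.
pKa = −log(5.8 × 10^-10) = 9.237
pH = pKa + log(n_B(OH)4-/n_B(OH)3) = 9.237 + log(0.363/0.169) = 9.237 + (+0.332)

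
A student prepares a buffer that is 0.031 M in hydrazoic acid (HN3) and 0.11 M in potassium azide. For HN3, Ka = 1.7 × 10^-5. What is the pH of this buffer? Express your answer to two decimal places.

pH = 5.32

pKa = −log(1.7 × 10^-5) = 4.770
Henderson–Hasselbalch: pH = pKa + log([N3-]/[HN3]) = 4.770 + log(0.11/0.031)
pH = 4.770 + (+0.550) = 5.32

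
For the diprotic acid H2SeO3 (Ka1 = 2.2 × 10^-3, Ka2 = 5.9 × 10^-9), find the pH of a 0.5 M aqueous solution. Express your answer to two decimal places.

Ka1 ≫ Ka2, so treat the first dissociation as the only significant source of H+.
Ka1 = x²/(0.5 − x) = 2.2 × 10^-3
Solving the quadratic: x = (−Ka1 + √(Ka1² + 4·Ka1·C₀))/2 = 3.21 × 10^-2 M
pH = −log(3.21 × 10^-2) = 1.49

pH = 1.49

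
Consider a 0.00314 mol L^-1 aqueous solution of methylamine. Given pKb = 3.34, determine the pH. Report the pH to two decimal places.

pH = 11.00

CH3NH2 + H2O ⇌ CH3NH3+ + OH-
Kb = 10^(−3.34) = 4.57 × 10^-4
Kb = x²/(0.00314 − x) = 4.57 × 10^-4
The 5% rule fails; solving x² + Kb·x − Kb·C₀ = 0 exactly:
x = (−Kb + √(Kb² + 4·Kb·C₀))/2 = 9.91 × 10^-4 M
pOH = −log(9.91 × 10^-4) = 3.00; pH = 14.00 − 3.00 = 11.00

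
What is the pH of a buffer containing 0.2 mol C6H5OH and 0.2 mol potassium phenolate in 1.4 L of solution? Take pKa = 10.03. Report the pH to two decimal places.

pH = 10.03

pH = pKa + log([A⁻]/[HA]) = 10.03 + log(0.2/0.2)
pH = 10.03 + (+0.000) = 10.03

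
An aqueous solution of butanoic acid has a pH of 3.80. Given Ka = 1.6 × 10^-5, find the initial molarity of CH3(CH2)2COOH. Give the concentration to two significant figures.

[H+] = 10^(-3.80) = 1.58 × 10^-4 M = x
Ka = x²/(C₀ − x) ⇒ C₀ = x + x²/Ka
C₀ = 1.58 × 10^-4 + (1.58 × 10^-4)²/(1.6 × 10^-5) = 1.72 × 10^-3 M

C₀ = 1.7 × 10^-3 M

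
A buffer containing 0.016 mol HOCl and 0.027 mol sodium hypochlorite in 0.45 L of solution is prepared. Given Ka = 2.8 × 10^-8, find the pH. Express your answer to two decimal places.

pKa = −log(2.8 × 10^-8) = 7.553
Using pH = pKa + log([base]/[acid]) with [base]/[acid] = 0.027/0.016:
pH = 7.553 + (+0.227) = 7.78

pH = 7.78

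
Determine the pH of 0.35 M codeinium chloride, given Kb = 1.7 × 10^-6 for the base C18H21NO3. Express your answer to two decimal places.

pH = 4.34

C18H22NO3+ is the conjugate acid of the weak base C18H21NO3.
Ka = Kw/Kb = 1.0×10^-14 / 1.7 × 10^-6 = 5.88 × 10^-9
From the ICE table, Ka = [H+]²/(0.35 − [H+]) = 5.88 × 10^-9.
Assume [H+] ≪ 0.35: [H+] ≈ √(5.88 × 10^-9 × 0.35) = 4.54 × 10^-5 M
Check: 0.013% ionized — well under 5%, approximation valid.
pH = −log(4.54 × 10^-5) = 4.34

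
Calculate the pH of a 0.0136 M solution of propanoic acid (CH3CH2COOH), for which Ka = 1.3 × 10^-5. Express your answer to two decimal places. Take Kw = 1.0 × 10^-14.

CH3CH2COOH ⇌ CH3CH2COO- + H+
From the ICE table, Ka = [H+]²/(0.0136 − [H+]) = 1.3 × 10^-5.
Since Ka ≪ C₀, [H+] ≈ √(Ka·C₀) = 4.20 × 10^-4 M.
([H+]/C₀ = 3.1% < 5%, so the approximation holds.)
pH = −log[H+] = −log(4.20 × 10^-4) = 3.38

pH = 3.38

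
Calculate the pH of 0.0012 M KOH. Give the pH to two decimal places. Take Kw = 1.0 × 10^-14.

pH = 11.08

KOH is a strong base; [OH-] = 0.0012 M.
pOH = -log(0.0012) = 2.92
pH = 14.00 - 2.92 = 11.08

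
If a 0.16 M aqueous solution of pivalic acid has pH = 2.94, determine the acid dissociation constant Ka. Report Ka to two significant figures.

Ka = 8.3 × 10^-6

[H+] = 10^(-2.94) = 1.15 × 10^-3 M
At equilibrium [HA] = 0.16 − 1.15 × 10^-3 = 1.59 × 10^-1 M
Ka = [H+][A-]/[HA] = (1.15 × 10^-3)² / 1.59 × 10^-1 = 8.3 × 10^-6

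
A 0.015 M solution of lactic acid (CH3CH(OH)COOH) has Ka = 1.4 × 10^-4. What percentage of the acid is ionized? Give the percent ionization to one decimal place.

9.2%

CH3CH(OH)COOH ⇌ CH3CH(OH)COO- + H+; let x = [H+] at equilibrium.
Ka = x²/(C₀ − x); solving the quadratic gives x = 1.38 × 10^-3 M.
% ionization = x/C₀ × 100% = 1.38 × 10^-3/0.015 × 100% = 9.2%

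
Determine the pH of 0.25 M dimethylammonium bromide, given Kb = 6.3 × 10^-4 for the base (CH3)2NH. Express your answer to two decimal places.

(CH3)2NH2+ is the conjugate acid of the weak base (CH3)2NH.
Ka = Kw/Kb = 1.0×10^-14 / 6.3 × 10^-4 = 1.59 × 10^-11
Ka = [H+]²/(0.25 − [H+]) = 1.59 × 10^-11
Assume [H+] ≪ 0.25: [H+] ≈ √(1.59 × 10^-11 × 0.25) = 1.99 × 10^-6 M
Check: 0.0008% ionized — well under 5%, approximation valid.
pH = −log[H+] = −log(1.99 × 10^-6) = 5.70

pH = 5.70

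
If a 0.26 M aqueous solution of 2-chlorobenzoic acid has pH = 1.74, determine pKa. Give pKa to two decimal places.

[H+] = 10^(-1.74) = 1.82 × 10^-2 M
At equilibrium [HA] = 0.26 − 1.82 × 10^-2 = 2.42 × 10^-1 M
Ka = [H+][A-]/[HA] = (1.82 × 10^-2)² / 2.42 × 10^-1 = 1.37 × 10^-3
pKa = -log(1.37 × 10^-3) = 2.86

pKa = 2.86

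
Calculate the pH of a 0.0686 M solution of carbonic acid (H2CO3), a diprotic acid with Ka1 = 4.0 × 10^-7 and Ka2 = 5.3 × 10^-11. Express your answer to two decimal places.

Ka1 ≫ Ka2, so treat the first dissociation as the only significant source of H+.
Ka1 = x²/(0.0686 − x) = 4.0 × 10^-7
x ≈ √(4.0 × 10^-7 × 0.0686) = 1.66 × 10^-4 M
pH = −log(1.66 × 10^-4) = 3.78

pH = 3.78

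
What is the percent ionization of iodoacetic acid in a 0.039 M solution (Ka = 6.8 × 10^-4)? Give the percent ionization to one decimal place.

ICH2COOH ⇌ ICH2COO- + H+; let x = [H+] at equilibrium.
Solve x² + 0.00068x − 2.65e-05 = 0 → x = 4.82 × 10^-3 M
% ionization = x/C₀ × 100% = 4.82 × 10^-3/0.039 × 100% = 12.4%

12.4%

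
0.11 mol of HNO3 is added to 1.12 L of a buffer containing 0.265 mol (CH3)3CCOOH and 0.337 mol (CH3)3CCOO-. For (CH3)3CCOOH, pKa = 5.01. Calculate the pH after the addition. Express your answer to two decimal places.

pH = 4.79

Added H+ converts (CH3)3CCOO- to (CH3)3CCOOH: (CH3)3CCOOH → 0.375 mol, (CH3)3CCOO- → 0.227 mol.
pH = pKa + log(n_(CH3)3CCOO-/n_(CH3)3CCOOH) = 5.01 + log(0.227/0.375) = 5.01 + (-0.218)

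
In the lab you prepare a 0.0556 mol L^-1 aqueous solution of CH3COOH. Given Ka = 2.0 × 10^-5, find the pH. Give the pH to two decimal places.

CH3COOH ⇌ CH3COO- + H+
Let x = [H+] at equilibrium. Ka = x²/(0.0556 − x).
Neglecting x in the denominator: x = √(2.0 × 10^-5 × 0.0556) = 1.05 × 10^-3 M
pH = −log(1.05 × 10^-3) = 2.98

pH = 2.98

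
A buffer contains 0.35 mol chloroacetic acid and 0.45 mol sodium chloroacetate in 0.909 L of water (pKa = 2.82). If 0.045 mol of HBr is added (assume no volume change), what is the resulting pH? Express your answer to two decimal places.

pH = 2.83

After neutralization: n(ClCH2COOH) = 0.395 mol, n(ClCH2COO-) = 0.405 mol.
pH = pKa + log([A⁻]/[HA]) = 2.82 + log(0.405/0.395) = 2.82 +0.011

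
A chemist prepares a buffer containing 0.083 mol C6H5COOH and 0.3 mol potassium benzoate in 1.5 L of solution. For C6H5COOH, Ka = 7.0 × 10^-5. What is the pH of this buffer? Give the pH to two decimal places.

pH = 4.71

pKa = −log(7.0 × 10^-5) = 4.155
Henderson–Hasselbalch: pH = pKa + log([C6H5COO-]/[C6H5COOH]) = 4.155 + log(0.3/0.083)
pH = 4.155 + (+0.558) = 4.71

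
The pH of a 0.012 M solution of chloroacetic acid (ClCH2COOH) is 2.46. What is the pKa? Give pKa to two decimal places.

pKa = 2.85

[H+] = 10^(-2.46) = 3.47 × 10^-3 M
At equilibrium [HA] = 0.012 − 3.47 × 10^-3 = 8.53 × 10^-3 M
Ka = [H+][A-]/[HA] = (3.47 × 10^-3)² / 8.53 × 10^-3 = 1.41 × 10^-3
pKa = -log(1.41 × 10^-3) = 2.85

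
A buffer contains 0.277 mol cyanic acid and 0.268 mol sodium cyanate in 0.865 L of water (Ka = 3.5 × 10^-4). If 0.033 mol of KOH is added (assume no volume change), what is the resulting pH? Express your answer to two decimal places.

After neutralization: n(HOCN) = 0.244 mol, n(OCN-) = 0.301 mol.
pKa = −log(3.5 × 10^-4) = 3.456
Henderson–Hasselbalch with mole ratio 0.301/0.244: pH = 3.456 + (+0.091)

pH = 3.55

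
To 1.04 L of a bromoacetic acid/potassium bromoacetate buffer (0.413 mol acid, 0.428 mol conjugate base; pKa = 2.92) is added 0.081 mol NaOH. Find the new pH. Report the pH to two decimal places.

pH = 3.11

OH- converts BrCH2COOH to BrCH2COO-: BrCH2COOH → 0.332 mol, BrCH2COO- → 0.509 mol.
Henderson–Hasselbalch with mole ratio 0.509/0.332: pH = 2.92 + (+0.186)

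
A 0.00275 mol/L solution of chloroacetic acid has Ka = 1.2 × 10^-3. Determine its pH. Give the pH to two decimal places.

pH = 2.88

ClCH2COOH ⇌ ClCH2COO- + H+
Ka = [H+]²/(0.00275 − [H+]) = 1.2 × 10^-3
Here C₀/Ka ≈ 2.29, so the small-[H+] approximation fails. Use the quadratic:
[H+] = [−0.0012 + √(0.0012² + 1.32e-05)]/2 = 1.31 × 10^-3 M
pH = −log(1.31 × 10^-3) = 2.88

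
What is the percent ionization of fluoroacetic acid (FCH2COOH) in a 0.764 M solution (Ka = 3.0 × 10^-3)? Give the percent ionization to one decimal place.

6.1%

FCH2COOH ⇌ FCH2COO- + H+; let x = [H+] at equilibrium.
Solve x² + 0.003x − 0.00229 = 0 → x = 4.64 × 10^-2 M
Fraction ionized = 4.64 × 10^-2 / 0.764 = 0.0607 → 6.1%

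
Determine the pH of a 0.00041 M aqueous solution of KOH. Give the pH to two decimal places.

pH = 10.61

KOH is a strong base; [OH-] = 0.00041 M.
pOH = -log(0.00041) = 3.39
pH = 14.00 - 3.39 = 10.61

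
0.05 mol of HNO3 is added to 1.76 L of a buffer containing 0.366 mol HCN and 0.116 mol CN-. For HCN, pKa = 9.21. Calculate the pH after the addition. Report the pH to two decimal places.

pH = 8.41

After neutralization: n(HCN) = 0.416 mol, n(CN-) = 0.066 mol.
pH = pKa + log([A⁻]/[HA]) = 9.21 + log(0.066/0.416) = 9.21 -0.800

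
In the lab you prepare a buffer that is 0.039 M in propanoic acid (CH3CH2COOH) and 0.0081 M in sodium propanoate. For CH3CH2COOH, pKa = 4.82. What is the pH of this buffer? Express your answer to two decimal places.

pH = 4.14

Using pH = pKa + log([base]/[acid]) with [base]/[acid] = 0.0081/0.039:
pH = 4.82 + (-0.683) = 4.14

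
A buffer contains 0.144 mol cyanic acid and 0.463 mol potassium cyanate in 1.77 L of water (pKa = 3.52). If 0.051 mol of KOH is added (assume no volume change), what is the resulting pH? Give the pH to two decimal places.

OH- converts HOCN to OCN-: HOCN → 0.093 mol, OCN- → 0.514 mol.
Henderson–Hasselbalch with mole ratio 0.514/0.093: pH = 3.52 + (+0.742)

pH = 4.26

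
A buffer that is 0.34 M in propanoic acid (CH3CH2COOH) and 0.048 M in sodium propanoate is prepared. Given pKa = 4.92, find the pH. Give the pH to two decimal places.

pH = 4.07

Henderson–Hasselbalch: pH = pKa + log([CH3CH2COO-]/[CH3CH2COOH]) = 4.92 + log(0.048/0.34)
pH = 4.92 + (-0.850) = 4.07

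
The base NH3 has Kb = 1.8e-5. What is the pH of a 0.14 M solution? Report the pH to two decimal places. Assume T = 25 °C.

pH = 11.20

NH3 + H2O ⇌ NH4+ + OH-
Kb = [OH-]²/(0.14 − [OH-]) = 1.8 × 10^-5
Neglecting [OH-] in the denominator: [OH-] = √(1.8 × 10^-5 × 0.14) = 1.59 × 10^-3 M
Check: 1.1% ionized — well under 5%, approximation valid.
pOH = 2.80, so pH = 14.00 − pOH = 11.20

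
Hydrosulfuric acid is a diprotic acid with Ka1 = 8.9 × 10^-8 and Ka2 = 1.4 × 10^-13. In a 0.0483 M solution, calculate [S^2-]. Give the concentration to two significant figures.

1.4 × 10^-13 M

First ionization gives [H+] ≈ [HS-] = 6.56 × 10^-5 M.
Second step: Ka2 = [H+][S^2-]/[HS-] ≈ [S^2-] (since [H+] ≈ [HS-]).
So [S^2-] ≈ Ka2.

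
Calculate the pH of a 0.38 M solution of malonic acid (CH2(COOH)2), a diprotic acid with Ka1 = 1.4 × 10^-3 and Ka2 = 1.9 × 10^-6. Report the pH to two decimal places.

Ka1 ≫ Ka2, so treat the first dissociation as the only significant source of H+.
Ka1 = x²/(0.38 − x) = 1.4 × 10^-3
Solving the quadratic: x = (−Ka1 + √(Ka1² + 4·Ka1·C₀))/2 = 2.24 × 10^-2 M
pH = −log(2.24 × 10^-2) = 1.65

pH = 1.65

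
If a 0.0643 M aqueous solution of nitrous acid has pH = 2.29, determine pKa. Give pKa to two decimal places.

pKa = 3.35

[H+] = 10^(-2.29) = 5.13 × 10^-3 M
At equilibrium [HA] = 0.0643 − 5.13 × 10^-3 = 5.92 × 10^-2 M
Ka = [H+][A-]/[HA] = (5.13 × 10^-3)² / 5.92 × 10^-2 = 4.45 × 10^-4
pKa = -log(4.45 × 10^-4) = 3.35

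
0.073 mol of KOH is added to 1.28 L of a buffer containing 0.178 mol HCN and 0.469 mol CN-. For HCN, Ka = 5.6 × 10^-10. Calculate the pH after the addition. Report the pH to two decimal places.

pH = 9.96

OH- converts HCN to CN-: HCN → 0.105 mol, CN- → 0.542 mol.
pKa = −log(5.6 × 10^-10) = 9.252
pH = pKa + log([A⁻]/[HA]) = 9.252 + log(0.542/0.105) = 9.252 +0.713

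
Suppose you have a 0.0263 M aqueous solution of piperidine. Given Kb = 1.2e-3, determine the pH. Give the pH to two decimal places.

C5H10NH + H2O ⇌ C5H10NH2+ + OH-
Kb = x²/(0.0263 − x) = 1.2 × 10^-3
The 5% rule fails; solving x² + Kb·x − Kb·C₀ = 0 exactly:
x = [−0.0012 + √(0.0012² + 0.000126)]/2 = 5.05 × 10^-3 M
pOH = 2.30, so pH = 14.00 − pOH = 11.70

pH = 11.70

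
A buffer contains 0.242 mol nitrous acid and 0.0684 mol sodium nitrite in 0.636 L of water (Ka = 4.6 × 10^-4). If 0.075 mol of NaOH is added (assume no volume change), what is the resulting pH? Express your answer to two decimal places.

OH- converts HNO2 to NO2-: HNO2 → 0.167 mol, NO2- → 0.143 mol.
pKa = −log(4.6 × 10^-4) = 3.337
Henderson–Hasselbalch with mole ratio 0.143/0.167: pH = 3.337 + (-0.067)

pH = 3.27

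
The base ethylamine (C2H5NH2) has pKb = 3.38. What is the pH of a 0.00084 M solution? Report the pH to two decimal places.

pH = 10.62

C2H5NH2 + H2O ⇌ C2H5NH3+ + OH-
Kb = 10^(−3.38) = 4.17 × 10^-4
Kb = [OH-]²/(0.00084 − [OH-]) = 4.17 × 10^-4
Here C₀/Kb ≈ 2.01, so the small-[OH-] approximation fails. Use the quadratic:
[OH-] = (−Kb + √(Kb² + 4·Kb·C₀))/2 = 4.19 × 10^-4 M
pOH = −log(4.19 × 10^-4) = 3.38; pH = 14.00 − 3.38 = 10.62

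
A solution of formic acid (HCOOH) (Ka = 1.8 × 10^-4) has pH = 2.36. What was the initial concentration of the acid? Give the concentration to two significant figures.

[H+] = 10^(-2.36) = 4.37 × 10^-3 M = x
Ka = x²/(C₀ − x) ⇒ C₀ = x + x²/Ka
C₀ = 4.37 × 10^-3 + (4.37 × 10^-3)²/(1.8 × 10^-4) = 1.10 × 10^-1 M

C₀ = 1.1 × 10^-1 M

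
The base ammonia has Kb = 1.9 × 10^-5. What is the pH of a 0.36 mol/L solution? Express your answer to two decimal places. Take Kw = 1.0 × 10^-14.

NH3 + H2O ⇌ NH4+ + OH-
From the ICE table, Kb = [OH-]²/(0.36 − [OH-]) = 1.9 × 10^-5.
Assume [OH-] ≪ 0.36: [OH-] ≈ √(1.9 × 10^-5 × 0.36) = 2.62 × 10^-3 M
pOH = 2.58, so pH = 14.00 − pOH = 11.42

pH = 11.42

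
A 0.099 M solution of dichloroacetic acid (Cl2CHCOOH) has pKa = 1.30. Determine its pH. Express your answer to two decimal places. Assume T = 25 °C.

pH = 1.30

Cl2CHCOOH ⇌ Cl2CHCOO- + H+
Ka = 10^(−1.30) = 5.01 × 10^-2
From the ICE table, Ka = [H+]²/(0.099 − [H+]) = 5.01 × 10^-2.
Here C₀/Ka ≈ 1.98, so the small-[H+] approximation fails. Use the quadratic:
[H+] = (−Ka + √(Ka² + 4·Ka·C₀))/2 = 4.97 × 10^-2 M
pH = −log[H+] = −log(4.97 × 10^-2) = 1.30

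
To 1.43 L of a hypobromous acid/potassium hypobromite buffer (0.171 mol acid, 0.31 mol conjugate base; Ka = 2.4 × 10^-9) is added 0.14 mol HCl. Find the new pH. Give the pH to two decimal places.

Added H+ converts OBr- to HOBr: HOBr → 0.311 mol, OBr- → 0.17 mol.
pKa = −log(2.4 × 10^-9) = 8.620
pH = pKa + log([A⁻]/[HA]) = 8.620 + log(0.17/0.311) = 8.620 -0.262

pH = 8.36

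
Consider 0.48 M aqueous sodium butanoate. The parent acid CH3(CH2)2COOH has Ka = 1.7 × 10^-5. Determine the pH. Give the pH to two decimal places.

CH3(CH2)2COO- is the conjugate base of the weak acid CH3(CH2)2COOH.
Kb = Kw/Ka = 1.0×10^-14 / 1.7 × 10^-5 = 5.88 × 10^-10
Let x = [OH-] at equilibrium. Kb = x²/(0.48 − x).
Since Kb ≪ C₀, x ≈ √(Kb·C₀) = 1.68 × 10^-5 M.
pOH = 4.77, so pH = 14.00 − pOH = 9.23

pH = 9.23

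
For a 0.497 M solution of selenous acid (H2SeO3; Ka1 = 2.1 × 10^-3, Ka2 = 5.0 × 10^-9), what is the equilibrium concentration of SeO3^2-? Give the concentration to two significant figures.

5.0 × 10^-9 M

First ionization gives [H+] ≈ [HSeO3-] = 3.13 × 10^-2 M.
Second step: Ka2 = [H+][SeO3^2-]/[HSeO3-] ≈ [SeO3^2-] (since [H+] ≈ [HSeO3-]).
So [SeO3^2-] ≈ Ka2.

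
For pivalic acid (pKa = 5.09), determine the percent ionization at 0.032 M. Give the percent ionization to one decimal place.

1.6%

(CH3)3CCOOH ⇌ (CH3)3CCOO- + H+; let x = [H+] at equilibrium.
Ka = 10^(−5.09) = 8.13 × 10^-6
x ≈ √(Ka·C₀) = √(8.13 × 10^-6 × 0.032) = 5.10 × 10^-4 M
% ionization = x/C₀ × 100% = 5.10 × 10^-4/0.032 × 100% = 1.6%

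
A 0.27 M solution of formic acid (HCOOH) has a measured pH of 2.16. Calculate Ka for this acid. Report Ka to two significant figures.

[H+] = 10^(-2.16) = 6.92 × 10^-3 M
At equilibrium [HA] = 0.27 − 6.92 × 10^-3 = 2.63 × 10^-1 M
Ka = [H+][A-]/[HA] = (6.92 × 10^-3)² / 2.63 × 10^-1 = 1.8 × 10^-4

Ka = 1.8 × 10^-4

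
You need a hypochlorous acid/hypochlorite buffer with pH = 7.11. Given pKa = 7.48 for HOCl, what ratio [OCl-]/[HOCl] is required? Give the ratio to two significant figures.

ratio = 0.43

pH = pKa + log(r) ⇒ log(r) = 7.11 − 7.48 = -0.37
r = [OCl-]/[HOCl] = 10^(-0.37) = 0.427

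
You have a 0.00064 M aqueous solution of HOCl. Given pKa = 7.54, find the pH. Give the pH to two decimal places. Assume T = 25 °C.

HOCl ⇌ OCl- + H+
Ka = 10^(−7.54) = 2.88 × 10^-8
Ka = x²/(0.00064 − x) = 2.88 × 10^-8
Since Ka ≪ C₀, x ≈ √(Ka·C₀) = 4.29 × 10^-6 M.
pH = −log[H+] = −log(4.29 × 10^-6) = 5.37

pH = 5.37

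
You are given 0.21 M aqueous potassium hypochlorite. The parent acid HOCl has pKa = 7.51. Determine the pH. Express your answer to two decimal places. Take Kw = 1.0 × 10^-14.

pH = 10.42

OCl- is the conjugate base of the weak acid HOCl.
Ka = 10^(−7.51) = 3.09 × 10^-8
Kb = Kw/Ka = 1.0×10^-14 / 3.09 × 10^-8 = 3.24 × 10^-7
From the ICE table, Kb = x²/(0.21 − x) = 3.24 × 10^-7.
Neglecting x in the denominator: x = √(3.24 × 10^-7 × 0.21) = 2.61 × 10^-4 M
pOH = 3.58, so pH = 14.00 − pOH = 10.42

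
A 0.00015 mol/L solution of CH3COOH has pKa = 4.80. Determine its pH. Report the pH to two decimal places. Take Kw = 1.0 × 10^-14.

CH3COOH ⇌ CH3COO- + H+
Ka = 10^(−4.80) = 1.58 × 10^-5
From the ICE table, Ka = [H+]²/(0.00015 − [H+]) = 1.58 × 10^-5.
[H+] is not negligible relative to C₀; solve [H+]² + 1.58e-05·[H+] − 2.37e-09 = 0.
[H+] = [−1.58e-05 + √(1.58e-05² + 9.48e-09)]/2 = 4.14 × 10^-5 M
pH = −log(4.14 × 10^-5) = 4.38

pH = 4.38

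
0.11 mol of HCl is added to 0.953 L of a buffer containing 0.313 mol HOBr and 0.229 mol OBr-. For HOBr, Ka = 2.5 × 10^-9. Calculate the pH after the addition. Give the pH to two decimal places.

Added H+ converts OBr- to HOBr: HOBr → 0.423 mol, OBr- → 0.119 mol.
pKa = −log(2.5 × 10^-9) = 8.602
pH = pKa + log(n_OBr-/n_HOBr) = 8.602 + log(0.119/0.423) = 8.602 + (-0.551)

pH = 8.05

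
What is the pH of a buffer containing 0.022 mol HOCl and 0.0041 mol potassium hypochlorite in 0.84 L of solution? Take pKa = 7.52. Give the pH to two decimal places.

Henderson–Hasselbalch: pH = pKa + log([OCl-]/[HOCl]) = 7.52 + log(0.0041/0.022)
pH = 7.52 + (-0.730) = 6.79

pH = 6.79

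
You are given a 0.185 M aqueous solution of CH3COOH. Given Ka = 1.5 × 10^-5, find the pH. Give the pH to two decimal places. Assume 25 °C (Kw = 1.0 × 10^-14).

CH3COOH ⇌ CH3COO- + H+
Ka = [H+]²/(0.185 − [H+]) = 1.5 × 10^-5
Neglecting [H+] in the denominator: [H+] = √(1.5 × 10^-5 × 0.185) = 1.67 × 10^-3 M
([H+]/C₀ = 0.9% < 5%, so the approximation holds.)
pH = −log(1.67 × 10^-3) = 2.78

pH = 2.78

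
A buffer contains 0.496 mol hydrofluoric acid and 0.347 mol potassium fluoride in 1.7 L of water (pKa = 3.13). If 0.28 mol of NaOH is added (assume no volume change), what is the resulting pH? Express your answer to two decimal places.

pH = 3.59

OH- converts HF to F-: HF → 0.216 mol, F- → 0.627 mol.
pH = pKa + log([A⁻]/[HA]) = 3.13 + log(0.627/0.216) = 3.13 +0.463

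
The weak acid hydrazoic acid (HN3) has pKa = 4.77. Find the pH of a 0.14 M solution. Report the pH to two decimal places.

HN3 ⇌ N3- + H+
Ka = 10^(−4.77) = 1.70 × 10^-5
Ka = x²/(0.14 − x) = 1.70 × 10^-5
Assume x ≪ 0.14: x ≈ √(1.70 × 10^-5 × 0.14) = 1.54 × 10^-3 M
pH = −log[H+] = −log(1.54 × 10^-3) = 2.81

pH = 2.81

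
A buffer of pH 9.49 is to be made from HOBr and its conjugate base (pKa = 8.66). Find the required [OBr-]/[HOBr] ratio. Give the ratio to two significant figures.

pH = pKa + log(r) ⇒ log(r) = 9.49 − 8.66 = +0.83
r = [OBr-]/[HOBr] = 10^(+0.83) = 6.76

ratio = 6.8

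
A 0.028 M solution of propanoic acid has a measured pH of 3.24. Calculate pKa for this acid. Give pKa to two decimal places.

pKa = 4.92

[H+] = 10^(-3.24) = 5.75 × 10^-4 M
At equilibrium [HA] = 0.028 − 5.75 × 10^-4 = 2.74 × 10^-2 M
Ka = [H+][A-]/[HA] = (5.75 × 10^-4)² / 2.74 × 10^-2 = 1.21 × 10^-5
pKa = -log(1.21 × 10^-5) = 4.92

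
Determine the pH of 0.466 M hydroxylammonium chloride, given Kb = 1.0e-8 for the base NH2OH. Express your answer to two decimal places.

NH3OH+ is the conjugate acid of the weak base NH2OH.
Ka = Kw/Kb = 1.0×10^-14 / 1.0 × 10^-8 = 1.00 × 10^-6
From the ICE table, Ka = [H+]²/(0.466 − [H+]) = 1.00 × 10^-6.
Assume [H+] ≪ 0.466: [H+] ≈ √(1.00 × 10^-6 × 0.466) = 6.83 × 10^-4 M
([H+]/C₀ = 0.15% < 5%, so the approximation holds.)
pH = −log(6.83 × 10^-4) = 3.17

pH = 3.17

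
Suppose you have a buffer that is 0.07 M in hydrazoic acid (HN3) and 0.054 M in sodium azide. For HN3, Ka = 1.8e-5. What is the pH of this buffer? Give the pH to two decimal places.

pH = 4.63

pKa = −log(1.8 × 10^-5) = 4.745
Henderson–Hasselbalch: pH = pKa + log([N3-]/[HN3]) = 4.745 + log(0.054/0.07)
pH = 4.745 + (-0.113) = 4.63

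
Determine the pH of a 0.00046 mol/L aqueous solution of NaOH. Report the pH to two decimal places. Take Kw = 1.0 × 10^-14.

pH = 10.66

NaOH is a strong base; [OH-] = 0.00046 M.
pOH = -log(0.00046) = 3.34
pH = 14.00 - 3.34 = 10.66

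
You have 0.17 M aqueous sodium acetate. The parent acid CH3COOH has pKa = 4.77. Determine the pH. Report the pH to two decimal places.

CH3COO- is the conjugate base of the weak acid CH3COOH.
Ka = 10^(−4.77) = 1.70 × 10^-5
Kb = Kw/Ka = 1.0×10^-14 / 1.70 × 10^-5 = 5.88 × 10^-10
Kb = [OH-]²/(0.17 − [OH-]) = 5.88 × 10^-10
Assume [OH-] ≪ 0.17: [OH-] ≈ √(5.88 × 10^-10 × 0.17) = 1.00 × 10^-5 M
([OH-]/C₀ = 0.0059% < 5%, so the approximation holds.)
pOH = 5.00, so pH = 14.00 − pOH = 9.00

pH = 9.00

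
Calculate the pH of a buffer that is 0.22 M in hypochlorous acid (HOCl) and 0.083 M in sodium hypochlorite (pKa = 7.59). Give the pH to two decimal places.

Henderson–Hasselbalch: pH = pKa + log([OCl-]/[HOCl]) = 7.59 + log(0.083/0.22)
pH = 7.59 + (-0.423) = 7.17

pH = 7.17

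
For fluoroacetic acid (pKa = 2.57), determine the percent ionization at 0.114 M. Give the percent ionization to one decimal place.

FCH2COOH ⇌ FCH2COO- + H+; let x = [H+] at equilibrium.
Ka = 10^(−2.57) = 2.69 × 10^-3
Solve x² + 0.00269x − 0.000307 = 0 → x = 1.62 × 10^-2 M
Fraction ionized = 1.62 × 10^-2 / 0.114 = 0.1421 → 14.2%

14.2%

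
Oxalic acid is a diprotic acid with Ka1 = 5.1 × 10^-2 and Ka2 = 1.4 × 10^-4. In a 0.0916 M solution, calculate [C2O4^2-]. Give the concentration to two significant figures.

1.4 × 10^-4 M

First ionization gives [H+] ≈ [HC2O4-] = 4.75 × 10^-2 M.
Second step: Ka2 = [H+][C2O4^2-]/[HC2O4-] ≈ [C2O4^2-] (since [H+] ≈ [HC2O4-]).
So [C2O4^2-] ≈ Ka2.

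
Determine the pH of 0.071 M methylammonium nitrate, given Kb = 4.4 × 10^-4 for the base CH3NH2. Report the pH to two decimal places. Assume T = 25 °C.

CH3NH3+ is the conjugate acid of the weak base CH3NH2.
Ka = Kw/Kb = 1.0×10^-14 / 4.4 × 10^-4 = 2.27 × 10^-11
From the ICE table, Ka = [H+]²/(0.071 − [H+]) = 2.27 × 10^-11.
Assume [H+] ≪ 0.071: [H+] ≈ √(2.27 × 10^-11 × 0.071) = 1.27 × 10^-6 M
pH = −log[H+] = −log(1.27 × 10^-6) = 5.90

pH = 5.90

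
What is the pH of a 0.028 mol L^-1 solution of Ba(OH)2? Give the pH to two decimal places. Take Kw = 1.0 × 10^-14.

Ba(OH)2 is a strong base (each formula unit releases 2 OH-); [OH-] = 0.056 M.
pOH = -log(0.056) = 1.25
pH = 14.00 - 1.25 = 12.75

pH = 12.75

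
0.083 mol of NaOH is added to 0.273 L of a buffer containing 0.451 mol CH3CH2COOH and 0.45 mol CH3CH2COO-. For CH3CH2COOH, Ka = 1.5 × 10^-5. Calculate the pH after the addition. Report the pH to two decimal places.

OH- converts CH3CH2COOH to CH3CH2COO-: CH3CH2COOH → 0.368 mol, CH3CH2COO- → 0.533 mol.
pKa = −log(1.5 × 10^-5) = 4.824
Henderson–Hasselbalch with mole ratio 0.533/0.368: pH = 4.824 + (+0.161)

pH = 4.98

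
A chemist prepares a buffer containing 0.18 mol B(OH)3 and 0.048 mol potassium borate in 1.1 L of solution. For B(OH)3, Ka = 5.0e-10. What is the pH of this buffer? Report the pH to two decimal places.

pH = 8.73

pKa = −log(5.0 × 10^-10) = 9.301
pH = pKa + log([A⁻]/[HA]) = 9.301 + log(0.048/0.18)
pH = 9.301 + (-0.574) = 8.73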